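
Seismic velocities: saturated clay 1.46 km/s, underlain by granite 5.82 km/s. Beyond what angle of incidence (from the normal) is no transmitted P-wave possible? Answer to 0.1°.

14.5°

Critical incidence: sin θ_c = V₁/V₂ = 1.46/5.82 = 0.2509.
θ_c = arcsin 0.2509 = 14.53°.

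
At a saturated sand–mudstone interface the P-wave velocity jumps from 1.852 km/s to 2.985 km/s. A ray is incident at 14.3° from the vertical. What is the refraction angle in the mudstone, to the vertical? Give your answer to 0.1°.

Snell's law: sin θ₂ = (V₂/V₁)·sin θ₁ = (2.985/1.852)·sin 14.3° = 0.3981.
θ₂ = arcsin 0.3981 = 23.46° from the normal.

23.5°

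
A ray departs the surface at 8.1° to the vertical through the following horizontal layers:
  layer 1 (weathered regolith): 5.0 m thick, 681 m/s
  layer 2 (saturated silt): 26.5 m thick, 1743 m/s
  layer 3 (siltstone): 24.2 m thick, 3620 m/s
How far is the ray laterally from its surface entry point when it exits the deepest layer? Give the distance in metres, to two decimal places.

38.31 m

Ray parameter p = sin 8.1° / 681 m/s = 2.0690e-04 s/m.
Layer 1: θ = 8.10°; offset = 5.0·tan 8.10° = 0.7116 m.
Layer 2: sin θ = p·1743 = 0.3606 → θ = 21.14°; offset = 26.5·tan 21.14° = 10.2463 m.
Layer 3: sin θ = p·3620 = 0.7490 → θ = 48.50°; offset = 24.2·tan 48.50° = 27.3560 m.
Summing the layer offsets gives 38.3139 m.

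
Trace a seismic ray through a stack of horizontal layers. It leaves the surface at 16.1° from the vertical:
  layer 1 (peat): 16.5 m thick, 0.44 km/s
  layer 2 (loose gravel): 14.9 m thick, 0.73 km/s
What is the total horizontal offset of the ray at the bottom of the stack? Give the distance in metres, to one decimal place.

Ray parameter p = sin 16.1° / 0.44 km/s = 6.3026e-01 s/km.
Layer 1: θ = 16.10°; offset = 16.5·tan 16.10° = 4.762 m.
Layer 2: sin θ = p·0.73 = 0.4601 → θ = 27.39°; offset = 14.9·tan 27.39° = 7.721 m.
Summing the layer offsets gives 12.484 m.

12.5 m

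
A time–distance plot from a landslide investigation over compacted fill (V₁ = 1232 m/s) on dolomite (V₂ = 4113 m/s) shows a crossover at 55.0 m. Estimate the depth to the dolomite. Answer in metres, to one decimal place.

x_cross = 2h·√((V₂+V₁)/(V₂−V₁)) → h = x_cross / (2·√((V₂+V₁)/(V₂−V₁))).
√((V₂+V₁)/(V₂−V₁)) = √((4113+1232)/(4113−1232)) = 1.3621.
h = 55.0 / (2·1.3621) = 20.19 m.

20.2 m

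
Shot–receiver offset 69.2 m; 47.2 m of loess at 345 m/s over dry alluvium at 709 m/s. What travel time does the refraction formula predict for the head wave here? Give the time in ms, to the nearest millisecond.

337 ms

t = x/V₂ + 2h·√(V₂²−V₁²)/(V₁V₂).
√(V₂²−V₁²) = √(709²−345²) = 619.4 m/s; delay term = 2·47.2·619.4/(345·709) = 0.23904 s.
t = 69.2/709 + 0.23904 = 0.33665 s.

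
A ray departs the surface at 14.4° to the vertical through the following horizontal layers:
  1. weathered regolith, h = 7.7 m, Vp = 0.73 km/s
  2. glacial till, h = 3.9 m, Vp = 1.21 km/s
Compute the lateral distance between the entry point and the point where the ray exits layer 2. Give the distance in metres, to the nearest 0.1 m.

Apply Snell's law at each interface; in layer i the horizontal offset is hᵢ·tan θᵢ.
Layer 1: θ = 14.40°; offset = 7.7·tan 14.40° = 1.977 m.
Layer 2: sin θ = 1.21·sin 14.4°/0.73 = 0.4122, θ = 24.34°; offset = 3.9·tan 24.34° = 1.765 m.
Total horizontal offset = 3.742 m.

3.7 m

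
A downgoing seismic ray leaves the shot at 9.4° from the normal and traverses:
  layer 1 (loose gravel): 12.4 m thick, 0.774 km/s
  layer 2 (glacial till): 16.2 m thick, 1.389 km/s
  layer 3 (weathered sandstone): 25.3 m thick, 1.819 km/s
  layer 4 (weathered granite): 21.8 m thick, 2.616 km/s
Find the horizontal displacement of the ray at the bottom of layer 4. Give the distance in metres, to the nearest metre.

p = sin θ₁/V₁ = sin 9.4°/0.774 = 2.1102e-01 s/km is conserved through the stack.
Layer 1: θ = 9.40°; offset = 12.4·tan 9.40° = 2.053 m.
Layer 2: sin θ = p·1.389 = 0.2931 → θ = 17.04°; offset = 16.2·tan 17.04° = 4.966 m.
Layer 3: sin θ = p·1.819 = 0.3838 → θ = 22.57°; offset = 25.3·tan 22.57° = 10.517 m.
Layer 4: sin θ = p·2.616 = 0.5520 → θ = 33.51°; offset = 21.8·tan 33.51° = 14.432 m.
Summing the layer offsets gives 31.968 m.

32 m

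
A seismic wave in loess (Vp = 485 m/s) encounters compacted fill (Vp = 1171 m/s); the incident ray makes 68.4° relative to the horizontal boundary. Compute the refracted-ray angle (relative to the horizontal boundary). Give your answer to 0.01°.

27.28°

Angle from the normal: 90° − 68.4° = 21.6°.
Snell's law: sin θ₂ = (V₂/V₁)·sin θ₁ = (1171/485)·sin 21.6° = 0.8888.
θ₂ = arcsin 0.8888 = 62.72° from the normal.
From the interface: 90° − 62.72° = 27.28°.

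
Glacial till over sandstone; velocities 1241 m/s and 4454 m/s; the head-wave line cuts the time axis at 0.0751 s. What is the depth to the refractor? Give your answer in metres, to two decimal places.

48.52 m

θ_c = arcsin(1241/4454) = 16.18°; cos θ_c = 0.9604.
tᵢ = 2h cos θ_c/V₁ ⇒ h = tᵢ·V₁/(2 cos θ_c) = 0.0751·1241/(2·0.9604) = 48.52 m.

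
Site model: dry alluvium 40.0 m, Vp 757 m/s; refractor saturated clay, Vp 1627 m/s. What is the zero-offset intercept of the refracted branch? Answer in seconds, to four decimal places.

θ_c = arcsin(V₁/V₂) = arcsin(757/1627) = 27.73°; cos θ_c = 0.8852.
tᵢ = 2h·cos θ_c / V₁ = 2·40.0·0.8852 / 757 = 0.09354 s.

0.0935 s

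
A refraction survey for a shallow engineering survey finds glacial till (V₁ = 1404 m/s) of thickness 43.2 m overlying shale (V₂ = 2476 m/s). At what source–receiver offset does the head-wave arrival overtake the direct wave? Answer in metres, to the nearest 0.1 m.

x_cross = 2h·√((V₂+V₁)/(V₂−V₁)).
(V₂+V₁)/(V₂−V₁) = (2476+1404)/(2476−1404) = 3.6194; √ = 1.9025.
x_cross = 2·43.2·1.9025 = 164.37 m.

164.4 m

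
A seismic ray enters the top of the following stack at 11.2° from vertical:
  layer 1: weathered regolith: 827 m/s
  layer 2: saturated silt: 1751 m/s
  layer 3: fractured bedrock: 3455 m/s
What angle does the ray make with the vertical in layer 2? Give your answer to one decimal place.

24.3°

Ray parameter p = sin 11.2° / 827 = 2.3487e-04 s/m.
sin θ_2 = p·V_2 = 2.3487e-04 × 1751 = 0.4113.
θ_2 = arcsin 0.4113 = 24.28°.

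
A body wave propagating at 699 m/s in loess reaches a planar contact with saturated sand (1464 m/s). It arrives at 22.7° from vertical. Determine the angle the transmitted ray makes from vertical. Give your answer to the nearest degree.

54°

sin θ₁/V₁ = sin θ₂/V₂ ⇒ sin θ₂ = 1464·sin 22.7°/699 = 1464·0.3859/699 = 0.8082.
θ₂ = arcsin 0.8082 = 53.93° from the normal.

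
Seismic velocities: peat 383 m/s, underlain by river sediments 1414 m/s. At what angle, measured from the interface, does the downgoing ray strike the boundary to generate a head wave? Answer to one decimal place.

74.3°

At critical incidence the refracted ray runs along the interface (θ₂ = 90°), so sin θ_c = V₁/V₂.
θ_c = arcsin(383/1414) = arcsin 0.2709 = 15.72°.
Measured from the interface: 90° − 15.72° = 74.28°.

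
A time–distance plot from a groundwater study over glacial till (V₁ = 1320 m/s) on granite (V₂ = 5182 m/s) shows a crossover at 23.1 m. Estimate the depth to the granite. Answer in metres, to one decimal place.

8.9 m

x_cross = 2h·√((V₂+V₁)/(V₂−V₁)) → h = x_cross / (2·√((V₂+V₁)/(V₂−V₁))).
√((V₂+V₁)/(V₂−V₁)) = √((5182+1320)/(5182−1320)) = 1.2975.
h = 23.1 / (2·1.2975) = 8.90 m.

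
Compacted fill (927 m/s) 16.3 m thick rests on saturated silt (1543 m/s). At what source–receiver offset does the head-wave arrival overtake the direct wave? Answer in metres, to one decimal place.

θ_c = arcsin(927/1543) = 36.93°, so cos θ_c = 0.7994 and tᵢ = 2h cos θ_c/V₁ = 0.0281 s.
At crossover x/V₁ = x/V₂ + tᵢ ⇒ x = tᵢ/(1/V₁ − 1/V₂) = 0.02811/(1.0787e-03 − 6.4809e-04) = 65.28 m.

65.3 m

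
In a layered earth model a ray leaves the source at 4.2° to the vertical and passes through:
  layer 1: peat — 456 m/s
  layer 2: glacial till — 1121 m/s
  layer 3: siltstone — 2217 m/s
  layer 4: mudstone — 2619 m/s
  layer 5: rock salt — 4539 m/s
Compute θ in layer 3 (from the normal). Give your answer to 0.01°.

Ray parameter p = sin 4.2° / 456 = 1.6061e-04 s/m.
sin θ_3 = p·V_3 = 1.6061e-04 × 2217 = 0.3561.
θ_3 = arcsin 0.3561 = 20.86°.

20.86°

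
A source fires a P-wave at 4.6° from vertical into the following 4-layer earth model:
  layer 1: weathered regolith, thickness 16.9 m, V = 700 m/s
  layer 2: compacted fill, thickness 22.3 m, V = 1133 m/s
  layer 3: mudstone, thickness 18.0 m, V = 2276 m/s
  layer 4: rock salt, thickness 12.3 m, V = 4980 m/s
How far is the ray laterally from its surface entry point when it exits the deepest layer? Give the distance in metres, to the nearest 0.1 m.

17.7 m

p = sin θ₁/V₁ = sin 4.6°/700 = 1.1457e-04 s/m is conserved through the stack.
Layer 1: θ = 4.60°; offset = 16.9·tan 4.60° = 1.360 m.
Layer 2: sin θ = p·1133 = 0.1298 → θ = 7.46°; offset = 22.3·tan 7.46° = 2.919 m.
Layer 3: sin θ = p·2276 = 0.2608 → θ = 15.12°; offset = 18.0·tan 15.12° = 4.862 m.
Layer 4: sin θ = p·4980 = 0.5706 → θ = 34.79°; offset = 12.3·tan 34.79° = 8.545 m.
Total horizontal offset = 17.686 m.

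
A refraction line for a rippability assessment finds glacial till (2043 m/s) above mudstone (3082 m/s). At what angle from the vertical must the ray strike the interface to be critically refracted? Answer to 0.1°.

41.5°

Critical incidence: sin θ_c = V₁/V₂ = 2043/3082 = 0.6629.
θ_c = arcsin 0.6629 = 41.52°.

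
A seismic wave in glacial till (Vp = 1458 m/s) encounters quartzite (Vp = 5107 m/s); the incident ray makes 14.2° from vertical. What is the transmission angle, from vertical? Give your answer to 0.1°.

59.2°

sin θ₁/V₁ = sin θ₂/V₂ ⇒ sin θ₂ = 5107·sin 14.2°/1458 = 5107·0.2453/1458 = 0.8592.
θ₂ = sin⁻¹(0.8592) = 59.23° (from vertical).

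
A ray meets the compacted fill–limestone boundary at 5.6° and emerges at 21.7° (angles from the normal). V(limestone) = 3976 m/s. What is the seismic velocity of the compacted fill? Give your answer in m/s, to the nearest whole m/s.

Snell's law: sin 5.6°/V₁ = sin 21.7°/V₂.
V₁ = V₂·sin 5.6°/sin 21.7° = 3976 × 0.2639 = 1049.34 m/s.

1049 m/s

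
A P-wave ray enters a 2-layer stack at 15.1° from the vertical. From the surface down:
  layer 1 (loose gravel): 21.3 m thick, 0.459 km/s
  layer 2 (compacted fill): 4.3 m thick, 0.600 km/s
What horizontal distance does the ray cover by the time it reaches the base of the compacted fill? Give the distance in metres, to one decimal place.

7.3 m

Ray parameter p = sin 15.1° / 0.459 km/s = 5.6755e-01 s/km.
Layer 1: θ = 15.10°; offset = 21.3·tan 15.10° = 5.747 m.
Layer 2: sin θ = p·0.600 = 0.3405 → θ = 19.91°; offset = 4.3·tan 19.91° = 1.557 m.
Summing the layer offsets gives 7.305 m.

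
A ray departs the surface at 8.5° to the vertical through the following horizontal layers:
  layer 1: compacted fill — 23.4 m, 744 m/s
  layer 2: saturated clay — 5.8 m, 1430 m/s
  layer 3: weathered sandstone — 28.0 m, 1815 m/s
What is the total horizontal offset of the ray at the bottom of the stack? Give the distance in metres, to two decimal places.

16.04 m

Ray parameter p = sin 8.5° / 744 m/s = 1.9867e-04 s/m.
Layer 1: θ = 8.50°; offset = 23.4·tan 8.50° = 3.4972 m.
Layer 2: sin θ = p·1430 = 0.2841 → θ = 16.50°; offset = 5.8·tan 16.50° = 1.7186 m.
Layer 3: sin θ = p·1815 = 0.3606 → θ = 21.14°; offset = 28.0·tan 21.14° = 10.8245 m.
Total horizontal offset = 16.0403 m.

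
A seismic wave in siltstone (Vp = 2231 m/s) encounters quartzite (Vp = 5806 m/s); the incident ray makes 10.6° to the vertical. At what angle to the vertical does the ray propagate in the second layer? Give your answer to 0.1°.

sin θ₁/V₁ = sin θ₂/V₂ ⇒ sin θ₂ = 5806·sin 10.6°/2231 = 5806·0.1840/2231 = 0.4787.
θ₂ = sin⁻¹(0.4787) = 28.60° (from vertical).

28.6°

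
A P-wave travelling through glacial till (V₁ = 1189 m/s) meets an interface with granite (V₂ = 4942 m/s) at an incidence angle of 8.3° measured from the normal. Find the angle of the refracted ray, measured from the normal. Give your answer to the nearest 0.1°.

36.9°

Snell's law: sin θ₂ = (V₂/V₁)·sin θ₁ = (4942/1189)·sin 8.3° = 0.6000.
θ₂ = sin⁻¹(0.6000) = 36.87° (from vertical).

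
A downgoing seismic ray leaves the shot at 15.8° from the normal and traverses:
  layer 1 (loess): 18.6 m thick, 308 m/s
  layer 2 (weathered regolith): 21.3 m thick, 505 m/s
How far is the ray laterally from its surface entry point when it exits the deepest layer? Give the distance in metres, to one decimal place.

15.9 m

Apply Snell's law at each interface; in layer i the horizontal offset is hᵢ·tan θᵢ.
Layer 1: θ = 15.80°; offset = 18.6·tan 15.80° = 5.263 m.
Layer 2: sin θ = 505·sin 15.8°/308 = 0.4464, θ = 26.52°; offset = 21.3·tan 26.52° = 10.627 m.
Summing the layer offsets gives 15.890 m.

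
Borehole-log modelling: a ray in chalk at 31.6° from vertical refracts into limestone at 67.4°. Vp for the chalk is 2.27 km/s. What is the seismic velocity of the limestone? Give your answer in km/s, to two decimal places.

4.00 km/s

Snell's law: sin 31.6°/V₁ = sin 67.4°/V₂.
V₂ = V₁·sin 67.4°/sin 31.6° = 2.27 × 1.7619 = 4.00 km/s.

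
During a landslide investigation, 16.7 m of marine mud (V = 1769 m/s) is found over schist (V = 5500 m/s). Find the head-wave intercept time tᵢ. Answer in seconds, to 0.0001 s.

θ_c = arcsin(V₁/V₂) = arcsin(1769/5500) = 18.76°; cos θ_c = 0.9469.
tᵢ = 2h·cos θ_c / V₁ = 2·16.7·0.9469 / 1769 = 0.01788 s.

0.0179 s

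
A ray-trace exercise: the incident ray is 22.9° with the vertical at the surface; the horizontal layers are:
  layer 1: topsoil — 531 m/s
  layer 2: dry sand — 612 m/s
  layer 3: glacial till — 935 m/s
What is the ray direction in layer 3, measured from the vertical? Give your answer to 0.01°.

Snell's law across each interface conserves sin θ / V, so sin θ_3 = V_3·sin θ₁/V₁.
sin θ_3 = 935 × sin 22.9° / 531 = 0.6852.
θ_3 = 43.25° from the vertical.

43.25°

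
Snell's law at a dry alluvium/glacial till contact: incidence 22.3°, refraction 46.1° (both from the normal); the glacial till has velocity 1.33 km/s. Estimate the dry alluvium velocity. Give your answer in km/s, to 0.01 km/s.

0.70 km/s

Snell's law: sin 22.3°/V₁ = sin 46.1°/V₂.
V₁ = V₂·sin 22.3°/sin 46.1° = 1.33 × 0.5266 = 0.70 km/s.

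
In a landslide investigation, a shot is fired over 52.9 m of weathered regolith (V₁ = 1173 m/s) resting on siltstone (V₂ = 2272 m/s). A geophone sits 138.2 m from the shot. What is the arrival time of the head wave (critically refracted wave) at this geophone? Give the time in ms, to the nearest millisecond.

t = x/V₂ + 2h·√(V₂²−V₁²)/(V₁V₂).
√(V₂²−V₁²) = √(2272²−1173²) = 1945.8 m/s; delay term = 2·52.9·1945.8/(1173·2272) = 0.07725 s.
t = 138.2/2272 + 0.07725 = 0.13807 s.

138 ms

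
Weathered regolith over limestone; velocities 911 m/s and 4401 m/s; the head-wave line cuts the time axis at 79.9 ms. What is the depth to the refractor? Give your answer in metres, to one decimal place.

θ_c = arcsin(911/4401) = 11.95°; cos θ_c = 0.9783.
tᵢ = 2h cos θ_c/V₁ ⇒ h = tᵢ·V₁/(2 cos θ_c) = 0.0799·911/(2·0.9783) = 37.20 m.

37.2 m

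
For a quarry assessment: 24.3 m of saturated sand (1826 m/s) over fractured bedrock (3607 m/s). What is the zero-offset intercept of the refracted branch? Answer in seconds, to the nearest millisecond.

θ_c = arcsin(V₁/V₂) = arcsin(1826/3607) = 30.41°; cos θ_c = 0.8624.
tᵢ = 2h·cos θ_c / V₁ = 2·24.3·0.8624 / 1826 = 0.02295 s.

0.023 s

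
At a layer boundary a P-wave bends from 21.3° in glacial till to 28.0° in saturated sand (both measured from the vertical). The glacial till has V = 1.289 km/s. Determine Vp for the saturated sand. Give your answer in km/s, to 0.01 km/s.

1.67 km/s

Snell's law: sin 21.3°/V₁ = sin 28.0°/V₂.
V₂ = V₁·sin 28.0°/sin 21.3° = 1.289 × 1.2924 = 1.67 km/s.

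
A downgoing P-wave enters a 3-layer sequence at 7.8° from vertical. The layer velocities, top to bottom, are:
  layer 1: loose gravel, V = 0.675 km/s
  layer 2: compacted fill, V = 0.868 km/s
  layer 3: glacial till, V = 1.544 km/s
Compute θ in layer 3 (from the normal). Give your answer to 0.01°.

Ray parameter p = sin 7.8° / 0.675 = 2.0106e-01 s/km.
sin θ_3 = p·V_3 = 2.0106e-01 × 1.544 = 0.3104.
θ_3 = arcsin 0.3104 = 18.09°.

18.09°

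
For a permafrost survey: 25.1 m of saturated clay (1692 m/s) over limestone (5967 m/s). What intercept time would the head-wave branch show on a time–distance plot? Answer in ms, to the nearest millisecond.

28 ms

θ_c = arcsin(V₁/V₂) = arcsin(1692/5967) = 16.47°; cos θ_c = 0.9590.
tᵢ = 2h·cos θ_c / V₁ = 2·25.1·0.9590 / 1692 = 0.02845 s.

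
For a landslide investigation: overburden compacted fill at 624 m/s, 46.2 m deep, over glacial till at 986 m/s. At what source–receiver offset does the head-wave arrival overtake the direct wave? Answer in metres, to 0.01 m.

194.86 m

θ_c = arcsin(624/986) = 39.26°, so cos θ_c = 0.7743 and tᵢ = 2h cos θ_c/V₁ = 0.1147 s.
At crossover x/V₁ = x/V₂ + tᵢ ⇒ x = tᵢ/(1/V₁ − 1/V₂) = 0.11465/(1.6026e-03 − 1.0142e-03) = 194.86 m.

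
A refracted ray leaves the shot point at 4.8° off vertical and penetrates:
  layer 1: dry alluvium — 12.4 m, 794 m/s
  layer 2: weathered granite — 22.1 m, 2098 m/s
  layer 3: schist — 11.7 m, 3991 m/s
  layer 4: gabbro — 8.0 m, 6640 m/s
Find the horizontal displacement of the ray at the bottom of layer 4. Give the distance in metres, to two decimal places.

19.31 m

Apply Snell's law at each interface; in layer i the horizontal offset is hᵢ·tan θᵢ.
Layer 1: θ = 4.80°; offset = 12.4·tan 4.80° = 1.0413 m.
Layer 2: sin θ = 2098·sin 4.8°/794 = 0.2211, θ = 12.77°; offset = 22.1·tan 12.77° = 5.0104 m.
Layer 3: sin θ = 3991·sin 4.8°/794 = 0.4206, θ = 24.87°; offset = 11.7·tan 24.87° = 5.4242 m.
Layer 4: sin θ = 6640·sin 4.8°/794 = 0.6998, θ = 44.41°; offset = 8.0·tan 44.41° = 7.8366 m.
Σ offsets = 19.3124 m.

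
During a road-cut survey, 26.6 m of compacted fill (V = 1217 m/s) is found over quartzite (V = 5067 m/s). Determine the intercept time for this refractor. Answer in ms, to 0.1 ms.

42.4 ms

θ_c = arcsin(V₁/V₂) = arcsin(1217/5067) = 13.90°; cos θ_c = 0.9707.
tᵢ = 2h·cos θ_c / V₁ = 2·26.6·0.9707 / 1217 = 0.04243 s.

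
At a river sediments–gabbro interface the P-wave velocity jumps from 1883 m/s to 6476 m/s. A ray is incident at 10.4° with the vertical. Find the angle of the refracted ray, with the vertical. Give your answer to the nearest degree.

38°

Snell's law: sin θ₂ = (V₂/V₁)·sin θ₁ = (6476/1883)·sin 10.4° = 0.6208.
θ₂ = arcsin 0.6208 = 38.38° from the normal.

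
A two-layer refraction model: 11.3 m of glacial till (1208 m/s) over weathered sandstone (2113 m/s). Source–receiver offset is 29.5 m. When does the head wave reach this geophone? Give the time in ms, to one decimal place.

t = x/V₂ + 2h·√(V₂²−V₁²)/(V₁V₂).
√(V₂²−V₁²) = √(2113²−1208²) = 1733.6 m/s; delay term = 2·11.3·1733.6/(1208·2113) = 0.01535 s.
t = 29.5/2113 + 0.01535 = 0.02931 s.

29.3 ms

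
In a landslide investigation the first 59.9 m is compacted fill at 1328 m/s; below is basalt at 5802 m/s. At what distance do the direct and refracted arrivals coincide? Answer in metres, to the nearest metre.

151 m

θ_c = arcsin(1328/5802) = 13.23°, so cos θ_c = 0.9735 and tᵢ = 2h cos θ_c/V₁ = 0.0878 s.
At crossover x/V₁ = x/V₂ + tᵢ ⇒ x = tᵢ/(1/V₁ − 1/V₂) = 0.08782/(7.5301e-04 − 1.7235e-04) = 151.24 m.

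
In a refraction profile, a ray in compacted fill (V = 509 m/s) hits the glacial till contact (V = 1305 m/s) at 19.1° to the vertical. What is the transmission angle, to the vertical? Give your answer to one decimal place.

57.0°

sin θ₁/V₁ = sin θ₂/V₂ ⇒ sin θ₂ = 1305·sin 19.1°/509 = 1305·0.3272/509 = 0.8389.
θ₂ = arcsin 0.8389 = 57.03° from the normal.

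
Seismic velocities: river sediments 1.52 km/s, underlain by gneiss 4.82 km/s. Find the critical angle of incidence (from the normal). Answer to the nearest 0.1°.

At critical incidence the refracted ray runs along the interface (θ₂ = 90°), so sin θ_c = V₁/V₂.
θ_c = arcsin(1.52/4.82) = arcsin 0.3154 = 18.38°.

18.4°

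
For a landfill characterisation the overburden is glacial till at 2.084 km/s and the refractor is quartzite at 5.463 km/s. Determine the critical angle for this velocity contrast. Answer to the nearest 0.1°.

22.4°

At critical incidence the refracted ray runs along the interface (θ₂ = 90°), so sin θ_c = V₁/V₂.
θ_c = arcsin(2.084/5.463) = arcsin 0.3815 = 22.43°.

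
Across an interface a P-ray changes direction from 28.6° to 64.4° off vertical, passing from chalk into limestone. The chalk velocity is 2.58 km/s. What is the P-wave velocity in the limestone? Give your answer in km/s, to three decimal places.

sin 28.6° = 0.4787; sin 64.4° = 0.9018.
V₂ = V₁·(sin θ₂/sin θ₁) = 2.58·(0.9018/0.4787) = 4.861 km/s.

4.861 km/s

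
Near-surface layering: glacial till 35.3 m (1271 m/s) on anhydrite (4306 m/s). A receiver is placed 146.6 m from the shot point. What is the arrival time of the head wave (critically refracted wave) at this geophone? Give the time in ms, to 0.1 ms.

87.1 ms

θ_c = arcsin(V₁/V₂) = arcsin(1271/4306) = 17.17°, cos θ_c = 0.9554.
Intercept time tᵢ = 2h cos θ_c / V₁ = 2·35.3·0.9554/1271 = 0.05307 s.
t = x/V₂ + tᵢ = 146.6/4306 + 0.05307 = 0.08712 s.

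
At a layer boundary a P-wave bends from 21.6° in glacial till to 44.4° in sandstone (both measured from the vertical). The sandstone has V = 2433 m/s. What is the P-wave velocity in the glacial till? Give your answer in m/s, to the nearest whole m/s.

Snell's law: sin 21.6°/V₁ = sin 44.4°/V₂.
V₁ = V₂·sin 21.6°/sin 44.4° = 2433 × 0.5261 = 1280.11 m/s.

1280 m/s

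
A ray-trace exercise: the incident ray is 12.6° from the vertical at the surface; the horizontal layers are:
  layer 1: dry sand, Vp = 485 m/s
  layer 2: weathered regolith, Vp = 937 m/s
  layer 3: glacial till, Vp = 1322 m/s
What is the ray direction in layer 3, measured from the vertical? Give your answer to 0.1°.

Snell's law across each interface conserves sin θ / V, so sin θ_3 = V_3·sin θ₁/V₁.
sin θ_3 = 1322 × sin 12.6° / 485 = 0.5946.
θ_3 = arcsin 0.5946 = 36.48°.

36.5°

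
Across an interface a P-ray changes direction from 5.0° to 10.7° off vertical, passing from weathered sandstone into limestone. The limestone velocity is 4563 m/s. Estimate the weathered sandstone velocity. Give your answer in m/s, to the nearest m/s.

2142 m/s

sin 5.0° = 0.0872; sin 10.7° = 0.1857.
V₁ = V₂·(sin θ₁/sin θ₂) = 4563·(0.0872/0.1857) = 2141.97 m/s.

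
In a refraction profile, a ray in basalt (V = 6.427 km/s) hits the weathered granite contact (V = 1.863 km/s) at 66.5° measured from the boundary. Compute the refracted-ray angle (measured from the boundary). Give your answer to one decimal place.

Angle from the normal: 90° − 66.5° = 23.5°.
sin θ₁/V₁ = sin θ₂/V₂ ⇒ sin θ₂ = 1.863·sin 23.5°/6.427 = 1.863·0.3987/6.427 = 0.1156.
θ₂ = sin⁻¹(0.1156) = 6.64° (from vertical).
From the interface: 90° − 6.64° = 83.36°.

83.4°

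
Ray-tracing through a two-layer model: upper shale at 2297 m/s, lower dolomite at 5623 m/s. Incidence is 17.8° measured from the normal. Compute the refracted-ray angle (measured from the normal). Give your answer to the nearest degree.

Snell's law: sin θ₂ = (V₂/V₁)·sin θ₁ = (5623/2297)·sin 17.8° = 0.7483.
θ₂ = sin⁻¹(0.7483) = 48.45° (from vertical).

48°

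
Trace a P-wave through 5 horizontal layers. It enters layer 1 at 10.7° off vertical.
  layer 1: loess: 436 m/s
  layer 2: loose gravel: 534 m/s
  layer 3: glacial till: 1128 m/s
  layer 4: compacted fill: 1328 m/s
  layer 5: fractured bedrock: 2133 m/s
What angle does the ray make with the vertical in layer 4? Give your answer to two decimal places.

Ray parameter p = sin 10.7° / 436 = 4.2584e-04 s/m.
sin θ_4 = p·V_4 = 4.2584e-04 × 1328 = 0.5655.
θ_4 = arcsin 0.5655 = 34.44°.

34.44°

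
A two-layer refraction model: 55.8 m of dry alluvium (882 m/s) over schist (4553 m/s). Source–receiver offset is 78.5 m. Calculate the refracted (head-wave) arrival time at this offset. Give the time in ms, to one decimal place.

141.4 ms

t = x/V₂ + 2h·√(V₂²−V₁²)/(V₁V₂).
√(V₂²−V₁²) = √(4553²−882²) = 4466.8 m/s; delay term = 2·55.8·4466.8/(882·4553) = 0.12413 s.
t = 78.5/4553 + 0.12413 = 0.14138 s.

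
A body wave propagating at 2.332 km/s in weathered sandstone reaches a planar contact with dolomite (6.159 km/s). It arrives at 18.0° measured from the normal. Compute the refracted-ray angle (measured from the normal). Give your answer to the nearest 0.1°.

54.7°

Snell's law: sin θ₂ = (V₂/V₁)·sin θ₁ = (6.159/2.332)·sin 18.0° = 0.8161.
θ₂ = arcsin 0.8161 = 54.70° from the normal.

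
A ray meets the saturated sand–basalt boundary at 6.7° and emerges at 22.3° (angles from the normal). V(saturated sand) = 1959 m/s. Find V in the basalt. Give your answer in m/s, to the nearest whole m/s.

6371 m/s

sin 6.7° = 0.1167; sin 22.3° = 0.3795.
V₂ = V₁·(sin θ₂/sin θ₁) = 1959·(0.3795/0.1167) = 6371.39 m/s.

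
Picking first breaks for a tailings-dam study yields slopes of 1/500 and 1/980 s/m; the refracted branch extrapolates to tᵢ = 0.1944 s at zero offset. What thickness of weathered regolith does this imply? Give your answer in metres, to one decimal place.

56.5 m

h = tᵢ·V₁·V₂ / (2·√(V₂²−V₁²)).
√(V₂²−V₁²) = √(980² − 500²) = 842.9 m/s.
h = 0.1944 s × 500 × 980 / (2 × 842.9) = 56.51 m.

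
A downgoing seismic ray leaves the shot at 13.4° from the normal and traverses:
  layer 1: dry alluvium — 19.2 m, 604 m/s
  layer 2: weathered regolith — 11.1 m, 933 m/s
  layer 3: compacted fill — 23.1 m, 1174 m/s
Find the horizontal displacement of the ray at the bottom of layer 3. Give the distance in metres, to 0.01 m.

Apply Snell's law at each interface; in layer i the horizontal offset is hᵢ·tan θᵢ.
Layer 1: θ = 13.40°; offset = 19.2·tan 13.40° = 4.5741 m.
Layer 2: sin θ = 933·sin 13.4°/604 = 0.3580, θ = 20.98°; offset = 11.1·tan 20.98° = 4.2556 m.
Layer 3: sin θ = 1174·sin 13.4°/604 = 0.4505, θ = 26.77°; offset = 23.1·tan 26.77° = 11.6548 m.
Summing the layer offsets gives 20.4845 m.

20.48 m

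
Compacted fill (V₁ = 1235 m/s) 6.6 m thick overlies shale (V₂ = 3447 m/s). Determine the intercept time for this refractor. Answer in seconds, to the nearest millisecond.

0.010 s

tᵢ = 2h·√(V₂²−V₁²)/(V₁V₂).
√(V₂²−V₁²) = √(3447²−1235²) = 3218.2 m/s.
tᵢ = 2·6.6·3218.2/(1235·3447) = 0.00998 s.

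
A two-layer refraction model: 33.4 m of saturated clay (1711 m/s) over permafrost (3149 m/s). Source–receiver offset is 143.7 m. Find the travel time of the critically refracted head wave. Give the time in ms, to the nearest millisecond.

78 ms

t = x/V₂ + 2h·√(V₂²−V₁²)/(V₁V₂).
√(V₂²−V₁²) = √(3149²−1711²) = 2643.6 m/s; delay term = 2·33.4·2643.6/(1711·3149) = 0.03278 s.
t = 143.7/3149 + 0.03278 = 0.07841 s.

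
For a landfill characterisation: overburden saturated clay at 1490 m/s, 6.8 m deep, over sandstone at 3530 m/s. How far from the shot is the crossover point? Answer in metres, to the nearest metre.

21 m

θ_c = arcsin(1490/3530) = 24.97°, so cos θ_c = 0.9066 and tᵢ = 2h cos θ_c/V₁ = 0.0083 s.
At crossover x/V₁ = x/V₂ + tᵢ ⇒ x = tᵢ/(1/V₁ − 1/V₂) = 0.00827/(6.7114e-04 − 2.8329e-04) = 21.33 m.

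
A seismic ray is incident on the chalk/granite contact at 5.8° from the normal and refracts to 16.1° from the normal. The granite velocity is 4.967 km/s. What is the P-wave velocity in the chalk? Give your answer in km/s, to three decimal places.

1.810 km/s

sin 5.8° = 0.1011; sin 16.1° = 0.2773.
V₁ = V₂·(sin θ₁/sin θ₂) = 4.967·(0.1011/0.2773) = 1.810 km/s.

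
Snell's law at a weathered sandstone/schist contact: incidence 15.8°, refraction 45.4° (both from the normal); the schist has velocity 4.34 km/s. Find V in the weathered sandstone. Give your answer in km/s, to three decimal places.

sin 15.8° = 0.2723; sin 45.4° = 0.7120.
V₁ = V₂·(sin θ₁/sin θ₂) = 4.34·(0.2723/0.7120) = 1.660 km/s.

1.660 km/s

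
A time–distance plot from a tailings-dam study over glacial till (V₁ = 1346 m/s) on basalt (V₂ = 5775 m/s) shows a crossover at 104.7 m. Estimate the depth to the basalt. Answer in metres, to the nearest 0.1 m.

h = (x_cross/2)·√((V₂−V₁)/(V₂+V₁)).
(V₂−V₁)/(V₂+V₁) = (5775−1346)/(5775+1346) = 0.6220; √ = 0.7886.
h = (104.7/2)·0.7886 = 41.29 m.

41.3 m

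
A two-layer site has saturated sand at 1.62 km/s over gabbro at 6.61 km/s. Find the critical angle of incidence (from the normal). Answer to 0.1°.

14.2°

Critical incidence: sin θ_c = V₁/V₂ = 1.62/6.61 = 0.2451.
θ_c = arcsin 0.2451 = 14.19°.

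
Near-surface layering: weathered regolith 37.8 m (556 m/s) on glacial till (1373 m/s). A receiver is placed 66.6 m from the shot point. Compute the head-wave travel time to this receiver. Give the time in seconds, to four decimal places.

0.1728 s

t = x/V₂ + 2h·√(V₂²−V₁²)/(V₁V₂).
√(V₂²−V₁²) = √(1373²−556²) = 1255.4 m/s; delay term = 2·37.8·1255.4/(556·1373) = 0.12432 s.
t = 66.6/1373 + 0.12432 = 0.17283 s.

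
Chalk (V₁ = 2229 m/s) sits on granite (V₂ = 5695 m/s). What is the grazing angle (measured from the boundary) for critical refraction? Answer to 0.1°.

67.0°

At critical incidence the refracted ray runs along the interface (θ₂ = 90°), so sin θ_c = V₁/V₂.
θ_c = arcsin(2229/5695) = arcsin 0.3914 = 23.04°.
Measured from the interface: 90° − 23.04° = 66.96°.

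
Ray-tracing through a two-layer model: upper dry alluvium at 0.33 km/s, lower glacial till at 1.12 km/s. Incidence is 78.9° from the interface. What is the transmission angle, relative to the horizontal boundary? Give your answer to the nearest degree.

Angle from the normal: 90° − 78.9° = 11.1°.
sin θ₁/V₁ = sin θ₂/V₂ ⇒ sin θ₂ = 1.12·sin 11.1°/0.33 = 1.12·0.1925/0.33 = 0.6534.
θ₂ = sin⁻¹(0.6534) = 40.80° (from vertical).
From the interface: 90° − 40.80° = 49.20°.

49°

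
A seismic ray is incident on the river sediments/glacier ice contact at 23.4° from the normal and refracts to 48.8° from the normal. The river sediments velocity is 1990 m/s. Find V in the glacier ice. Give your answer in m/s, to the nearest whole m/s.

3770 m/s

Snell's law: sin 23.4°/V₁ = sin 48.8°/V₂.
V₂ = V₁·sin 48.8°/sin 23.4° = 1990 × 1.8945 = 3770.15 m/s.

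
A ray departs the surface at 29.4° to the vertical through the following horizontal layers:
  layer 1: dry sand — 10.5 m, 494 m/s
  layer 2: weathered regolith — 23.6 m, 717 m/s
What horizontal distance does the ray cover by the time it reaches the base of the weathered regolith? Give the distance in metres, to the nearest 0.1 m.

Ray parameter p = sin 29.4° / 494 m/s = 9.9373e-04 s/m.
Layer 1: θ = 29.40°; offset = 10.5·tan 29.40° = 5.916 m.
Layer 2: sin θ = p·717 = 0.7125 → θ = 45.44°; offset = 23.6·tan 45.44° = 23.965 m.
Summing the layer offsets gives 29.881 m.

29.9 m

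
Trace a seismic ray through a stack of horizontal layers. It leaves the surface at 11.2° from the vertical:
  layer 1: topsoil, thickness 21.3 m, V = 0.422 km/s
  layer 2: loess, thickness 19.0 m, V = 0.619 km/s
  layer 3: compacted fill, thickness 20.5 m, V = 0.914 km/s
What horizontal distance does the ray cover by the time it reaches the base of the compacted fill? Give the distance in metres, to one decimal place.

Ray parameter p = sin 11.2° / 0.422 km/s = 4.6027e-01 s/km.
Layer 1: θ = 11.20°; offset = 21.3·tan 11.20° = 4.218 m.
Layer 2: sin θ = p·0.619 = 0.2849 → θ = 16.55°; offset = 19.0·tan 16.55° = 5.647 m.
Layer 3: sin θ = p·0.914 = 0.4207 → θ = 24.88°; offset = 20.5·tan 24.88° = 9.506 m.
Σ offsets = 19.371 m.

19.4 m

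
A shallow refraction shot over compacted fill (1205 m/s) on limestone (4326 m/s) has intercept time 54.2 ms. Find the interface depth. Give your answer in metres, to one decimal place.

h = tᵢ·V₁·V₂ / (2·√(V₂²−V₁²)).
√(V₂²−V₁²) = √(4326² − 1205²) = 4154.8 m/s.
h = 0.0542 s × 1205 × 4326 / (2 × 4154.8) = 34.00 m.

34.0 m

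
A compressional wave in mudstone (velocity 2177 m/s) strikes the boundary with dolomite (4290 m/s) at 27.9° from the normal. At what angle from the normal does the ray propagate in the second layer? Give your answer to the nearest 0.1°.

sin θ₁/V₁ = sin θ₂/V₂ ⇒ sin θ₂ = 4290·sin 27.9°/2177 = 4290·0.4679/2177 = 0.9221.
θ₂ = sin⁻¹(0.9221) = 67.24° (from vertical).

67.2°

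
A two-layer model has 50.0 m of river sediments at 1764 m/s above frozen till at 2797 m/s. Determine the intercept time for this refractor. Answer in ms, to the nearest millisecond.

44 ms

tᵢ = 2h·√(V₂²−V₁²)/(V₁V₂).
√(V₂²−V₁²) = √(2797²−1764²) = 2170.6 m/s.
tᵢ = 2·50.0·2170.6/(1764·2797) = 0.04399 s.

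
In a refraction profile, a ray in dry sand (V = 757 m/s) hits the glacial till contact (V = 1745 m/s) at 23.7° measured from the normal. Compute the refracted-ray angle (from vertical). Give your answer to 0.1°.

Snell's law: sin θ₂ = (V₂/V₁)·sin θ₁ = (1745/757)·sin 23.7° = 0.9266.
θ₂ = sin⁻¹(0.9266) = 67.90° (from vertical).

67.9°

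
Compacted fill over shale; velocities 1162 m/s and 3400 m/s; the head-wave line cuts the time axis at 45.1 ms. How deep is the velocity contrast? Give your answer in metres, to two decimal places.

27.88 m

θ_c = arcsin(1162/3400) = 19.98°; cos θ_c = 0.9398.
tᵢ = 2h cos θ_c/V₁ ⇒ h = tᵢ·V₁/(2 cos θ_c) = 0.0451·1162/(2·0.9398) = 27.88 m.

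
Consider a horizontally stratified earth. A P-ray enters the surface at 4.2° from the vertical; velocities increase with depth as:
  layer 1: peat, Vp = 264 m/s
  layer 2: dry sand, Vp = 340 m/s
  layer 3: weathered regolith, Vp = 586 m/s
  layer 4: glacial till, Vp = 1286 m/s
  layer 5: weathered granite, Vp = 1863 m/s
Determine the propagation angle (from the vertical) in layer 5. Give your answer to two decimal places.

Ray parameter p = sin 4.2° / 264 = 2.7742e-04 s/m.
sin θ_5 = p·V_5 = 2.7742e-04 × 1863 = 0.5168.
θ_5 = 31.12° from the vertical.

31.12°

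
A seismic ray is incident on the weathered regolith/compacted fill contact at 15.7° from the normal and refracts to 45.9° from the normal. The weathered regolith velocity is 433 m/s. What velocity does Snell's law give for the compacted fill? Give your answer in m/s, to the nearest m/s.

Snell's law: sin 15.7°/V₁ = sin 45.9°/V₂.
V₂ = V₁·sin 45.9°/sin 15.7° = 433 × 2.6538 = 1149.11 m/s.

1149 m/s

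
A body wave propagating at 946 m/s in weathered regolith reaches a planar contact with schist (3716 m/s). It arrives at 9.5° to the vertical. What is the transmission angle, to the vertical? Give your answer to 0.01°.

sin θ₁/V₁ = sin θ₂/V₂ ⇒ sin θ₂ = 3716·sin 9.5°/946 = 3716·0.1650/946 = 0.6483.
θ₂ = sin⁻¹(0.6483) = 40.42° (from vertical).

40.42°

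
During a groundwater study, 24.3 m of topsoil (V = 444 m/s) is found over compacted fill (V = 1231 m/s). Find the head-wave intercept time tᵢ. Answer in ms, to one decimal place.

tᵢ = 2h·√(V₂²−V₁²)/(V₁V₂).
√(V₂²−V₁²) = √(1231²−444²) = 1148.1 m/s.
tᵢ = 2·24.3·1148.1/(444·1231) = 0.10209 s.

102.1 ms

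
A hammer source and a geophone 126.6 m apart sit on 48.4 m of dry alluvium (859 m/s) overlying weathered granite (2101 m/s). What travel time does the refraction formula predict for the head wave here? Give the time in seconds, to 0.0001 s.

0.1631 s

t = x/V₂ + 2h·√(V₂²−V₁²)/(V₁V₂).
√(V₂²−V₁²) = √(2101²−859²) = 1917.4 m/s; delay term = 2·48.4·1917.4/(859·2101) = 0.10284 s.
t = 126.6/2101 + 0.10284 = 0.16310 s.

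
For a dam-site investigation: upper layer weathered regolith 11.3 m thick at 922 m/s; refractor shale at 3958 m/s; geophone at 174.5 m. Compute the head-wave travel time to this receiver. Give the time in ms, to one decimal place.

67.9 ms

t = x/V₂ + 2h·√(V₂²−V₁²)/(V₁V₂).
√(V₂²−V₁²) = √(3958²−922²) = 3849.1 m/s; delay term = 2·11.3·3849.1/(922·3958) = 0.02384 s.
t = 174.5/3958 + 0.02384 = 0.06793 s.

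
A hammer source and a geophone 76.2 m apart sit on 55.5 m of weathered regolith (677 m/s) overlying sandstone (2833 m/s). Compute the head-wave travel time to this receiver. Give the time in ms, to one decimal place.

θ_c = arcsin(V₁/V₂) = arcsin(677/2833) = 13.83°, cos θ_c = 0.9710.
Intercept time tᵢ = 2h cos θ_c / V₁ = 2·55.5·0.9710/677 = 0.15921 s.
t = x/V₂ + tᵢ = 76.2/2833 + 0.15921 = 0.18611 s.

186.1 ms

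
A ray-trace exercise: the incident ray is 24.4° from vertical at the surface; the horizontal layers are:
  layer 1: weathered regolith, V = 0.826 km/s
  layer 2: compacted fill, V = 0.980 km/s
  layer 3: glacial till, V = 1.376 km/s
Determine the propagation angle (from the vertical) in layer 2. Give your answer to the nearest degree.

29°

Snell's law across each interface conserves sin θ / V, so sin θ_2 = V_2·sin θ₁/V₁.
sin θ_2 = 0.980 × sin 24.4° / 0.826 = 0.4901.
θ_2 = arcsin 0.4901 = 29.35°.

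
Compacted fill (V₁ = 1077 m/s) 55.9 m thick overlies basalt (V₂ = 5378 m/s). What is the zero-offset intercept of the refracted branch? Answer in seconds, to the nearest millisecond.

tᵢ = 2h·√(V₂²−V₁²)/(V₁V₂).
√(V₂²−V₁²) = √(5378²−1077²) = 5269.1 m/s.
tᵢ = 2·55.9·5269.1/(1077·5378) = 0.10170 s.

0.102 s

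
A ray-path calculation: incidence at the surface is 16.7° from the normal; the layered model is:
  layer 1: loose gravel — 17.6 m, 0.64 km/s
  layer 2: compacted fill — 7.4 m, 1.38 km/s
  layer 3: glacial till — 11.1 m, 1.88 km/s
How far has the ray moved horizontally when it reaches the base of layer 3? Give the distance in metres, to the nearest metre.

29 m

p = sin θ₁/V₁ = sin 16.7°/0.64 = 4.4900e-01 s/km is conserved through the stack.
Layer 1: θ = 16.70°; offset = 17.6·tan 16.70° = 5.280 m.
Layer 2: sin θ = p·1.38 = 0.6196 → θ = 38.29°; offset = 7.4·tan 38.29° = 5.842 m.
Layer 3: sin θ = p·1.88 = 0.8441 → θ = 57.58°; offset = 11.1·tan 57.58° = 17.476 m.
Total horizontal offset = 28.598 m.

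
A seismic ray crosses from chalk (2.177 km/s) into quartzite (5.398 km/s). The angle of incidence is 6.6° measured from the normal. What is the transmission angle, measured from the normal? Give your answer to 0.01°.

16.56°

Snell's law: sin θ₂ = (V₂/V₁)·sin θ₁ = (5.398/2.177)·sin 6.6° = 0.2850.
θ₂ = sin⁻¹(0.2850) = 16.56° (from vertical).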